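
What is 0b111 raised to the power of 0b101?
Convert 0b111 (binary) → 4 + 2 + 1 = 7 (decimal)
Convert 0b101 (binary) → 4 + 1 = 5 (decimal)
Compute 7 ^ 5 = 16807
16807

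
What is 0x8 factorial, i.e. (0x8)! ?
Convert 0x8 (hexadecimal) → 8 (decimal)
Compute 8! = 40320
40320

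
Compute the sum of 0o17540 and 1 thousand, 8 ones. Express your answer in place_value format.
Convert 0o17540 (octal) → 1×4096 + 7×512 + 5×64 + 4×8 = 8032 (decimal)
Convert 1 thousand, 8 ones (place-value notation) → 1×1000 + 8 = 1008 (decimal)
Compute 8032 + 1008 = 9040
Convert 9040 (decimal) → 9040 = 9×1000 + 4×10 → 9 thousands, 4 tens (place-value notation)
9 thousands, 4 tens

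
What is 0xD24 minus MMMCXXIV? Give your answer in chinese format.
Convert 0xD24 (hexadecimal) → 13×256 + 2×16 + 4 = 3364 (decimal)
Convert MMMCXXIV (Roman numeral) → 1000 + 1000 + 1000 + 100 + 10 + 10 + 4 = 3124 (decimal)
Compute 3364 - 3124 = 240
Convert 240 (decimal) → 240 = 2×100 + 4×10 → 二百四十 (Chinese numeral)
二百四十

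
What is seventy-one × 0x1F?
Convert seventy-one (English words) → 71 (decimal)
Convert 0x1F (hexadecimal) → 1×16 + 15 = 31 (decimal)
Compute 71 × 31 = 2201
2201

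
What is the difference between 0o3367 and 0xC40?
Convert 0o3367 (octal) → 3×512 + 3×64 + 6×8 + 7 = 1783 (decimal)
Convert 0xC40 (hexadecimal) → 12×256 + 4×16 = 3136 (decimal)
Difference: |1783 - 3136| = 1353
1353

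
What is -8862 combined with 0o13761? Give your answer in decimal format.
Convert 0o13761 (octal) → 1×4096 + 3×512 + 7×64 + 6×8 + 1 = 6129 (decimal)
Compute -8862 + 6129 = -2733
-2733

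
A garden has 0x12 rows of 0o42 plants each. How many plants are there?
Convert 0o42 (octal) → 4×8 + 2 = 34 (decimal)
Convert 0x12 (hexadecimal) → 1×16 + 2 = 18 (decimal)
Compute 34 × 18 = 612
612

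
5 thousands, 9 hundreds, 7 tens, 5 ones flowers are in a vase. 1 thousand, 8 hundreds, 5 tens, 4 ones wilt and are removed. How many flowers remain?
Convert 5 thousands, 9 hundreds, 7 tens, 5 ones (place-value notation) → 5×1000 + 9×100 + 7×10 + 5 = 5975 (decimal)
Convert 1 thousand, 8 hundreds, 5 tens, 4 ones (place-value notation) → 1×1000 + 8×100 + 5×10 + 4 = 1854 (decimal)
Compute 5975 - 1854 = 4121
4121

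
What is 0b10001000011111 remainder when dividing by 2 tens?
Convert 0b10001000011111 (binary) → 8192 + 512 + 16 + 8 + 4 + 2 + 1 = 8735 (decimal)
Convert 2 tens (place-value notation) → 2×10 = 20 (decimal)
Compute 8735 mod 20 = 15
15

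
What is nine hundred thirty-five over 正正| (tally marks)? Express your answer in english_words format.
Convert nine hundred thirty-five (English words) → 9×100 + 35 = 935 (decimal)
Convert 正正| (tally marks) → 5 + 5 + 1 = 11 (decimal)
Compute 935 ÷ 11 = 85
Convert 85 (decimal) → eighty-five (English words)
eighty-five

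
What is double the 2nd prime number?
The 2nd prime number = 3
Compute 3 × 2 = 6
6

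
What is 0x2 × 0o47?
Convert 0x2 (hexadecimal) → 2 (decimal)
Convert 0o47 (octal) → 4×8 + 7 = 39 (decimal)
Compute 2 × 39 = 78
78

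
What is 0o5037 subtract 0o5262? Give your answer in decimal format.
Convert 0o5037 (octal) → 5×512 + 3×8 + 7 = 2591 (decimal)
Convert 0o5262 (octal) → 5×512 + 2×64 + 6×8 + 2 = 2738 (decimal)
Compute 2591 - 2738 = -147
-147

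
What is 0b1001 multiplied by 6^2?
Convert 0b1001 (binary) → 8 + 1 = 9 (decimal)
Convert 6^2 (power) → 36 (decimal)
Compute 9 × 36 = 324
324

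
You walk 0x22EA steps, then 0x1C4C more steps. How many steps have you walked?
Convert 0x22EA (hexadecimal) → 2×4096 + 2×256 + 14×16 + 10 = 8938 (decimal)
Convert 0x1C4C (hexadecimal) → 1×4096 + 12×256 + 4×16 + 12 = 7244 (decimal)
Compute 8938 + 7244 = 16182
16182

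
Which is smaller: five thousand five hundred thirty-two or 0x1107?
Convert five thousand five hundred thirty-two (English words) → 5×1000 + 5×100 + 32 = 5532 (decimal)
Convert 0x1107 (hexadecimal) → 1×4096 + 1×256 + 7 = 4359 (decimal)
Compare 5532 vs 4359: smaller = 4359
4359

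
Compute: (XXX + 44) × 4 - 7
Convert XXX (Roman numeral) → 10 + 10 + 10 = 30 (decimal)
Expression in decimal: (30 + 44) × 4 - 7
Parentheses first: 30 + 44 = 74
Multiply: 74 × 4 = 296
Subtract: 296 - 7 = 289
289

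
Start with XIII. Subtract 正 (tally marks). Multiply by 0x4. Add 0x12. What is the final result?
Convert XIII (Roman numeral) → 10 + 1 + 1 + 1 = 13 (decimal)
Start: 13
Convert 正 (tally marks) → 5 (decimal)
13 - 5 = 8
Convert 0x4 (hexadecimal) → 4 (decimal)
8 × 4 = 32
Convert 0x12 (hexadecimal) → 1×16 + 2 = 18 (decimal)
32 + 18 = 50
50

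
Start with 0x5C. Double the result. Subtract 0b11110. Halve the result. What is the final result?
Convert 0x5C (hexadecimal) → 5×16 + 12 = 92 (decimal)
Start: 92
92 × 2 = 184
Convert 0b11110 (binary) → 16 + 8 + 4 + 2 = 30 (decimal)
184 - 30 = 154
154 ÷ 2 = 77
77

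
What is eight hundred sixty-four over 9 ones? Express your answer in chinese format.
Convert eight hundred sixty-four (English words) → 8×100 + 64 = 864 (decimal)
Convert 9 ones (place-value notation) → 9 (decimal)
Compute 864 ÷ 9 = 96
Convert 96 (decimal) → 96 = 9×10 + 6 → 九十六 (Chinese numeral)
九十六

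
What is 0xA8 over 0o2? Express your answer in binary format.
Convert 0xA8 (hexadecimal) → 10×16 + 8 = 168 (decimal)
Convert 0o2 (octal) → 2 (decimal)
Compute 168 ÷ 2 = 84
Convert 84 (decimal) → 84 = 64 + 16 + 4 → 0b1010100 (binary)
0b1010100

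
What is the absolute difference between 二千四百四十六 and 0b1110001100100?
Convert 二千四百四十六 (Chinese numeral) → 2×1000 + 4×100 + 4×10 + 6 = 2446 (decimal)
Convert 0b1110001100100 (binary) → 4096 + 2048 + 1024 + 64 + 32 + 4 = 7268 (decimal)
Compute |2446 - 7268| = 4822
4822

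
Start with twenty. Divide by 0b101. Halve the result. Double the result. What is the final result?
Convert twenty (English words) → 20 (decimal)
Start: 20
Convert 0b101 (binary) → 4 + 1 = 5 (decimal)
20 ÷ 5 = 4
4 ÷ 2 = 2
2 × 2 = 4
4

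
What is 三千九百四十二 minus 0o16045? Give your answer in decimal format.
Convert 三千九百四十二 (Chinese numeral) → 3×1000 + 9×100 + 4×10 + 2 = 3942 (decimal)
Convert 0o16045 (octal) → 1×4096 + 6×512 + 4×8 + 5 = 7205 (decimal)
Compute 3942 - 7205 = -3263
-3263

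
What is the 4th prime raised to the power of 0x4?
Convert the 4th prime (prime index) → 7 (decimal)
Convert 0x4 (hexadecimal) → 4 (decimal)
Compute 7 ^ 4 = 2401
2401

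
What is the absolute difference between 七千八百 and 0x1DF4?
Convert 七千八百 (Chinese numeral) → 7×1000 + 8×100 = 7800 (decimal)
Convert 0x1DF4 (hexadecimal) → 1×4096 + 13×256 + 15×16 + 4 = 7668 (decimal)
Compute |7800 - 7668| = 132
132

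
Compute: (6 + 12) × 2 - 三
Convert 三 (Chinese numeral) → 3 (decimal)
Expression in decimal: (6 + 12) × 2 - 3
Parentheses first: 6 + 12 = 18
Multiply: 18 × 2 = 36
Subtract: 36 - 3 = 33
33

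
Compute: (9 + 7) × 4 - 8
Parentheses first: 9 + 7 = 16
Multiply: 16 × 4 = 64
Subtract: 64 - 8 = 56
56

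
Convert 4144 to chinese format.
Convert 4144 (decimal) → 4144 = 4×1000 + 1×100 + 4×10 + 4 → 四千一百四十四 (Chinese numeral)
四千一百四十四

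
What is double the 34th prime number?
The 34th prime number = 139
Compute 139 × 2 = 278
278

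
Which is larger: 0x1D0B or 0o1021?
Convert 0x1D0B (hexadecimal) → 1×4096 + 13×256 + 11 = 7435 (decimal)
Convert 0o1021 (octal) → 1×512 + 2×8 + 1 = 529 (decimal)
Compare 7435 vs 529: larger = 7435
7435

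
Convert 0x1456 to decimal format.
Convert 0x1456 (hexadecimal) → 1×4096 + 4×256 + 5×16 + 6 = 5206 (decimal)
5206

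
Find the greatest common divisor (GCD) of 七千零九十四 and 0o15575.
Convert 七千零九十四 (Chinese numeral) → 7×1000 + 9×10 + 4 = 7094 (decimal)
Convert 0o15575 (octal) → 1×4096 + 5×512 + 5×64 + 7×8 + 5 = 7037 (decimal)
Compute gcd(7094, 7037) = 1
1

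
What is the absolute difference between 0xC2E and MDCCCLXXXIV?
Convert 0xC2E (hexadecimal) → 12×256 + 2×16 + 14 = 3118 (decimal)
Convert MDCCCLXXXIV (Roman numeral) → 1000 + 500 + 100 + 100 + 100 + 50 + 10 + 10 + 10 + 4 = 1884 (decimal)
Compute |3118 - 1884| = 1234
1234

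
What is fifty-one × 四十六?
Convert fifty-one (English words) → 51 (decimal)
Convert 四十六 (Chinese numeral) → 4×10 + 6 = 46 (decimal)
Compute 51 × 46 = 2346
2346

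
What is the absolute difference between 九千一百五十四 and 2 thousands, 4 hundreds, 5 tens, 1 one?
Convert 九千一百五十四 (Chinese numeral) → 9×1000 + 1×100 + 5×10 + 4 = 9154 (decimal)
Convert 2 thousands, 4 hundreds, 5 tens, 1 one (place-value notation) → 2×1000 + 4×100 + 5×10 + 1 = 2451 (decimal)
Compute |9154 - 2451| = 6703
6703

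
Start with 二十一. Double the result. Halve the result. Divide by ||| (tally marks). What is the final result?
Convert 二十一 (Chinese numeral) → 2×10 + 1 = 21 (decimal)
Start: 21
21 × 2 = 42
42 ÷ 2 = 21
Convert ||| (tally marks) → 3 (decimal)
21 ÷ 3 = 7
7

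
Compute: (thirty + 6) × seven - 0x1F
Convert thirty (English words) → 30 (decimal)
Convert seven (English words) → 7 (decimal)
Convert 0x1F (hexadecimal) → 1×16 + 15 = 31 (decimal)
Expression in decimal: (30 + 6) × 7 - 31
Parentheses first: 30 + 6 = 36
Multiply: 36 × 7 = 252
Subtract: 252 - 31 = 221
221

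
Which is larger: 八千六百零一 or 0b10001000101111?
Convert 八千六百零一 (Chinese numeral) → 8×1000 + 6×100 + 1 = 8601 (decimal)
Convert 0b10001000101111 (binary) → 8192 + 512 + 32 + 8 + 4 + 2 + 1 = 8751 (decimal)
Compare 8601 vs 8751: larger = 8751
8751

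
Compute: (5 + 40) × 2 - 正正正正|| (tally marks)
Convert 正正正正|| (tally marks) → 5 + 5 + 5 + 5 + 2 = 22 (decimal)
Expression in decimal: (5 + 40) × 2 - 22
Parentheses first: 5 + 40 = 45
Multiply: 45 × 2 = 90
Subtract: 90 - 22 = 68
68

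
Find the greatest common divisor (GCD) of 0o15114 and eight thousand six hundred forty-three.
Convert 0o15114 (octal) → 1×4096 + 5×512 + 1×64 + 1×8 + 4 = 6732 (decimal)
Convert eight thousand six hundred forty-three (English words) → 8×1000 + 6×100 + 43 = 8643 (decimal)
Compute gcd(6732, 8643) = 3
3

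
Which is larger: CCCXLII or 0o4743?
Convert CCCXLII (Roman numeral) → 100 + 100 + 100 + 40 + 1 + 1 = 342 (decimal)
Convert 0o4743 (octal) → 4×512 + 7×64 + 4×8 + 3 = 2531 (decimal)
Compare 342 vs 2531: larger = 2531
2531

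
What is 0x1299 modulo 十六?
Convert 0x1299 (hexadecimal) → 1×4096 + 2×256 + 9×16 + 9 = 4761 (decimal)
Convert 十六 (Chinese numeral) → 1×10 + 6 = 16 (decimal)
Compute 4761 mod 16 = 9
9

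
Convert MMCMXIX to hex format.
Convert MMCMXIX (Roman numeral) → 1000 + 1000 + 900 + 10 + 9 = 2919 (decimal)
Convert 2919 (decimal) → 2919 = 11×256 + 6×16 + 7 → 0xB67 (hexadecimal)
0xB67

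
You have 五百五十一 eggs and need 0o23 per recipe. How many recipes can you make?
Convert 五百五十一 (Chinese numeral) → 5×100 + 5×10 + 1 = 551 (decimal)
Convert 0o23 (octal) → 2×8 + 3 = 19 (decimal)
Compute 551 ÷ 19 = 29
29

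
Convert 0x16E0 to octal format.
Convert 0x16E0 (hexadecimal) → 1×4096 + 6×256 + 14×16 = 5856 (decimal)
Convert 5856 (decimal) → 5856 = 1×4096 + 3×512 + 3×64 + 4×8 → 0o13340 (octal)
0o13340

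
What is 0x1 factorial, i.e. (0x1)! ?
Convert 0x1 (hexadecimal) → 1 (decimal)
Compute 1! = 1
1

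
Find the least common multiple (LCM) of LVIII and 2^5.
Convert LVIII (Roman numeral) → 50 + 5 + 1 + 1 + 1 = 58 (decimal)
Convert 2^5 (power) → 32 (decimal)
Compute lcm(58, 32) = 928
928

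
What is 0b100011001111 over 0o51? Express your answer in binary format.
Convert 0b100011001111 (binary) → 2048 + 128 + 64 + 8 + 4 + 2 + 1 = 2255 (decimal)
Convert 0o51 (octal) → 5×8 + 1 = 41 (decimal)
Compute 2255 ÷ 41 = 55
Convert 55 (decimal) → 55 = 32 + 16 + 4 + 2 + 1 → 0b110111 (binary)
0b110111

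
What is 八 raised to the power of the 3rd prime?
Convert 八 (Chinese numeral) → 8 (decimal)
Convert the 3rd prime (prime index) → 5 (decimal)
Compute 8 ^ 5 = 32768
32768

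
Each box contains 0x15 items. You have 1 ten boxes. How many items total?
Convert 0x15 (hexadecimal) → 1×16 + 5 = 21 (decimal)
Convert 1 ten (place-value notation) → 1×10 = 10 (decimal)
Compute 21 × 10 = 210
210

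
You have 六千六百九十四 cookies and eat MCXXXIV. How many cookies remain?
Convert 六千六百九十四 (Chinese numeral) → 6×1000 + 6×100 + 9×10 + 4 = 6694 (decimal)
Convert MCXXXIV (Roman numeral) → 1000 + 100 + 10 + 10 + 10 + 4 = 1134 (decimal)
Compute 6694 - 1134 = 5560
5560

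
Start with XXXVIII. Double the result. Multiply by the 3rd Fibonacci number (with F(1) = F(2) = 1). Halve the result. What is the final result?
Convert XXXVIII (Roman numeral) → 10 + 10 + 10 + 5 + 1 + 1 + 1 = 38 (decimal)
Start: 38
38 × 2 = 76
Convert the 3rd Fibonacci number (with F(1) = F(2) = 1) (Fibonacci index) → 1, 1, 2 → 2 (decimal)
76 × 2 = 152
152 ÷ 2 = 76
76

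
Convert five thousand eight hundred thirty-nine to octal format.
Convert five thousand eight hundred thirty-nine (English words) → 5×1000 + 8×100 + 39 = 5839 (decimal)
Convert 5839 (decimal) → 5839 = 1×4096 + 3×512 + 3×64 + 1×8 + 7 → 0o13317 (octal)
0o13317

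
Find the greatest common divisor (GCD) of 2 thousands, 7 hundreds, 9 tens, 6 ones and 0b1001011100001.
Convert 2 thousands, 7 hundreds, 9 tens, 6 ones (place-value notation) → 2×1000 + 7×100 + 9×10 + 6 = 2796 (decimal)
Convert 0b1001011100001 (binary) → 4096 + 512 + 128 + 64 + 32 + 1 = 4833 (decimal)
Compute gcd(2796, 4833) = 3
3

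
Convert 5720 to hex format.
Convert 5720 (decimal) → 5720 = 1×4096 + 6×256 + 5×16 + 8 → 0x1658 (hexadecimal)
0x1658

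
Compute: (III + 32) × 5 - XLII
Convert III (Roman numeral) → 1 + 1 + 1 = 3 (decimal)
Convert XLII (Roman numeral) → 40 + 1 + 1 = 42 (decimal)
Expression in decimal: (3 + 32) × 5 - 42
Parentheses first: 3 + 32 = 35
Multiply: 35 × 5 = 175
Subtract: 175 - 42 = 133
133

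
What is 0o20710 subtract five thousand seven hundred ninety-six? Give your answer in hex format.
Convert 0o20710 (octal) → 2×4096 + 7×64 + 1×8 = 8648 (decimal)
Convert five thousand seven hundred ninety-six (English words) → 5×1000 + 7×100 + 96 = 5796 (decimal)
Compute 8648 - 5796 = 2852
Convert 2852 (decimal) → 2852 = 11×256 + 2×16 + 4 → 0xB24 (hexadecimal)
0xB24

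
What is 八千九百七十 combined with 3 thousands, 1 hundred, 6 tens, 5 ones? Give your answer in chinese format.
Convert 八千九百七十 (Chinese numeral) → 8×1000 + 9×100 + 7×10 = 8970 (decimal)
Convert 3 thousands, 1 hundred, 6 tens, 5 ones (place-value notation) → 3×1000 + 1×100 + 6×10 + 5 = 3165 (decimal)
Compute 8970 + 3165 = 12135
Convert 12135 (decimal) → 12135 = 1×10000 + 2×1000 + 1×100 + 3×10 + 5 → 一万二千一百三十五 (Chinese numeral)
一万二千一百三十五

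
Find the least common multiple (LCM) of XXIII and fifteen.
Convert XXIII (Roman numeral) → 10 + 10 + 1 + 1 + 1 = 23 (decimal)
Convert fifteen (English words) → 15 (decimal)
Compute lcm(23, 15) = 345
345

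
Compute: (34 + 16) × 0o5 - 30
Convert 0o5 (octal) → 5 (decimal)
Expression in decimal: (34 + 16) × 5 - 30
Parentheses first: 34 + 16 = 50
Multiply: 50 × 5 = 250
Subtract: 250 - 30 = 220
220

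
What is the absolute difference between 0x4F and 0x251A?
Convert 0x4F (hexadecimal) → 4×16 + 15 = 79 (decimal)
Convert 0x251A (hexadecimal) → 2×4096 + 5×256 + 1×16 + 10 = 9498 (decimal)
Compute |79 - 9498| = 9419
9419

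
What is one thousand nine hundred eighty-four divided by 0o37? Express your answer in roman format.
Convert one thousand nine hundred eighty-four (English words) → 1×1000 + 9×100 + 84 = 1984 (decimal)
Convert 0o37 (octal) → 3×8 + 7 = 31 (decimal)
Compute 1984 ÷ 31 = 64
Convert 64 (decimal) → 64 = 50 + 10 + 4 → LXIV (Roman numeral)
LXIV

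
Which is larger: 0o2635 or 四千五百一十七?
Convert 0o2635 (octal) → 2×512 + 6×64 + 3×8 + 5 = 1437 (decimal)
Convert 四千五百一十七 (Chinese numeral) → 4×1000 + 5×100 + 1×10 + 7 = 4517 (decimal)
Compare 1437 vs 4517: larger = 4517
4517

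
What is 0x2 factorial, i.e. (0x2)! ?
Convert 0x2 (hexadecimal) → 2 (decimal)
Compute 2! = 2
2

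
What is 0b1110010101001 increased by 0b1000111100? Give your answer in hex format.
Convert 0b1110010101001 (binary) → 4096 + 2048 + 1024 + 128 + 32 + 8 + 1 = 7337 (decimal)
Convert 0b1000111100 (binary) → 512 + 32 + 16 + 8 + 4 = 572 (decimal)
Compute 7337 + 572 = 7909
Convert 7909 (decimal) → 7909 = 1×4096 + 14×256 + 14×16 + 5 → 0x1EE5 (hexadecimal)
0x1EE5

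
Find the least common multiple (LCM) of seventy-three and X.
Convert seventy-three (English words) → 73 (decimal)
Convert X (Roman numeral) → 10 (decimal)
Compute lcm(73, 10) = 730
730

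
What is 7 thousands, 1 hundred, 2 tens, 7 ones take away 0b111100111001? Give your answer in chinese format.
Convert 7 thousands, 1 hundred, 2 tens, 7 ones (place-value notation) → 7×1000 + 1×100 + 2×10 + 7 = 7127 (decimal)
Convert 0b111100111001 (binary) → 2048 + 1024 + 512 + 256 + 32 + 16 + 8 + 1 = 3897 (decimal)
Compute 7127 - 3897 = 3230
Convert 3230 (decimal) → 3230 = 3×1000 + 2×100 + 3×10 → 三千二百三十 (Chinese numeral)
三千二百三十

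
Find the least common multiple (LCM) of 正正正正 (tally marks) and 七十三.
Convert 正正正正 (tally marks) → 5 + 5 + 5 + 5 = 20 (decimal)
Convert 七十三 (Chinese numeral) → 7×10 + 3 = 73 (decimal)
Compute lcm(20, 73) = 1460
1460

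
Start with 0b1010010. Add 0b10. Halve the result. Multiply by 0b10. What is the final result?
Convert 0b1010010 (binary) → 64 + 16 + 2 = 82 (decimal)
Start: 82
Convert 0b10 (binary) → 2 (decimal)
82 + 2 = 84
84 ÷ 2 = 42
Convert 0b10 (binary) → 2 (decimal)
42 × 2 = 84
84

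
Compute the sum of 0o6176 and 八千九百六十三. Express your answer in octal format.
Convert 0o6176 (octal) → 6×512 + 1×64 + 7×8 + 6 = 3198 (decimal)
Convert 八千九百六十三 (Chinese numeral) → 8×1000 + 9×100 + 6×10 + 3 = 8963 (decimal)
Compute 3198 + 8963 = 12161
Convert 12161 (decimal) → 12161 = 2×4096 + 7×512 + 6×64 + 1 → 0o27601 (octal)
0o27601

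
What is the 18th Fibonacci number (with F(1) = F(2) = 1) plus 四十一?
The 18th Fibonacci number (with F(1) = F(2) = 1) = 2584
Convert 四十一 (Chinese numeral) → 4×10 + 1 = 41 (decimal)
Compute 2584 + 41 = 2625
2625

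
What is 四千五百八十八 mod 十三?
Convert 四千五百八十八 (Chinese numeral) → 4×1000 + 5×100 + 8×10 + 8 = 4588 (decimal)
Convert 十三 (Chinese numeral) → 1×10 + 3 = 13 (decimal)
Compute 4588 mod 13 = 12
12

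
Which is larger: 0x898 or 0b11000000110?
Convert 0x898 (hexadecimal) → 8×256 + 9×16 + 8 = 2200 (decimal)
Convert 0b11000000110 (binary) → 1024 + 512 + 4 + 2 = 1542 (decimal)
Compare 2200 vs 1542: larger = 2200
2200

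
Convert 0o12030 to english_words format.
Convert 0o12030 (octal) → 1×4096 + 2×512 + 3×8 = 5144 (decimal)
Convert 5144 (decimal) → 5144 = 5×1000 + 1×100 + 44 → five thousand one hundred forty-four (English words)
five thousand one hundred forty-four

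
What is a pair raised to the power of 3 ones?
Convert a pair (colloquial) → 2 (decimal)
Convert 3 ones (place-value notation) → 3 (decimal)
Compute 2 ^ 3 = 8
8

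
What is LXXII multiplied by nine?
Convert LXXII (Roman numeral) → 50 + 10 + 10 + 1 + 1 = 72 (decimal)
Convert nine (English words) → 9 (decimal)
Compute 72 × 9 = 648
648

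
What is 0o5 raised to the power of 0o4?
Convert 0o5 (octal) → 5 (decimal)
Convert 0o4 (octal) → 4 (decimal)
Compute 5 ^ 4 = 625
625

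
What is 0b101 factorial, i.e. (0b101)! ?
Convert 0b101 (binary) → 4 + 1 = 5 (decimal)
Compute 5! = 120
120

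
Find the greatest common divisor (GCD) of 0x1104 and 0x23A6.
Convert 0x1104 (hexadecimal) → 1×4096 + 1×256 + 4 = 4356 (decimal)
Convert 0x23A6 (hexadecimal) → 2×4096 + 3×256 + 10×16 + 6 = 9126 (decimal)
Compute gcd(4356, 9126) = 18
18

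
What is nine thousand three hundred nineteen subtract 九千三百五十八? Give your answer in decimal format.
Convert nine thousand three hundred nineteen (English words) → 9×1000 + 3×100 + 19 = 9319 (decimal)
Convert 九千三百五十八 (Chinese numeral) → 9×1000 + 3×100 + 5×10 + 8 = 9358 (decimal)
Compute 9319 - 9358 = -39
-39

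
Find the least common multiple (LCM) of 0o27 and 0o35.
Convert 0o27 (octal) → 2×8 + 7 = 23 (decimal)
Convert 0o35 (octal) → 3×8 + 5 = 29 (decimal)
Compute lcm(23, 29) = 667
667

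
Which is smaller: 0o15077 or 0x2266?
Convert 0o15077 (octal) → 1×4096 + 5×512 + 7×8 + 7 = 6719 (decimal)
Convert 0x2266 (hexadecimal) → 2×4096 + 2×256 + 6×16 + 6 = 8806 (decimal)
Compare 6719 vs 8806: smaller = 6719
6719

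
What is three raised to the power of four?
Convert three (English words) → 3 (decimal)
Convert four (English words) → 4 (decimal)
Compute 3 ^ 4 = 81
81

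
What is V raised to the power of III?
Convert V (Roman numeral) → 5 (decimal)
Convert III (Roman numeral) → 1 + 1 + 1 = 3 (decimal)
Compute 5 ^ 3 = 125
125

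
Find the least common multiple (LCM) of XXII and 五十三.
Convert XXII (Roman numeral) → 10 + 10 + 1 + 1 = 22 (decimal)
Convert 五十三 (Chinese numeral) → 5×10 + 3 = 53 (decimal)
Compute lcm(22, 53) = 1166
1166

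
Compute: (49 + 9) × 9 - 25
Parentheses first: 49 + 9 = 58
Multiply: 58 × 9 = 522
Subtract: 522 - 25 = 497
497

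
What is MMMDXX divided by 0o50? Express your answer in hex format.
Convert MMMDXX (Roman numeral) → 1000 + 1000 + 1000 + 500 + 10 + 10 = 3520 (decimal)
Convert 0o50 (octal) → 5×8 = 40 (decimal)
Compute 3520 ÷ 40 = 88
Convert 88 (decimal) → 88 = 5×16 + 8 → 0x58 (hexadecimal)
0x58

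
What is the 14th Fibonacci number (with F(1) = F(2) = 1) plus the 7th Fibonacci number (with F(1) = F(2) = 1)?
The 14th Fibonacci number (with F(1) = F(2) = 1): 1, 1, 2, 3, 5, 8, 13, 21, 34, 55, 89, 144, 233, 377 → 377
Convert the 7th Fibonacci number (with F(1) = F(2) = 1) (Fibonacci index) → 1, 1, 2, 3, 5, 8, 13 → 13 (decimal)
Compute 377 + 13 = 390
390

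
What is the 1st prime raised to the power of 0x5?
Convert the 1st prime (prime index) → 2 (decimal)
Convert 0x5 (hexadecimal) → 5 (decimal)
Compute 2 ^ 5 = 32
32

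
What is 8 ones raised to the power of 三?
Convert 8 ones (place-value notation) → 8 (decimal)
Convert 三 (Chinese numeral) → 3 (decimal)
Compute 8 ^ 3 = 512
512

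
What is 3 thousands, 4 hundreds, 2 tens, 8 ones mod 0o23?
Convert 3 thousands, 4 hundreds, 2 tens, 8 ones (place-value notation) → 3×1000 + 4×100 + 2×10 + 8 = 3428 (decimal)
Convert 0o23 (octal) → 2×8 + 3 = 19 (decimal)
Compute 3428 mod 19 = 8
8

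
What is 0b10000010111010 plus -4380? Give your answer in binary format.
Convert 0b10000010111010 (binary) → 8192 + 128 + 32 + 16 + 8 + 2 = 8378 (decimal)
Compute 8378 + -4380 = 3998
Convert 3998 (decimal) → 3998 = 2048 + 1024 + 512 + 256 + 128 + 16 + 8 + 4 + 2 → 0b111110011110 (binary)
0b111110011110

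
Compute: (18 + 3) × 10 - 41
Parentheses first: 18 + 3 = 21
Multiply: 21 × 10 = 210
Subtract: 210 - 41 = 169
169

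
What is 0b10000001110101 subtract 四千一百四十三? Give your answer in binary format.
Convert 0b10000001110101 (binary) → 8192 + 64 + 32 + 16 + 4 + 1 = 8309 (decimal)
Convert 四千一百四十三 (Chinese numeral) → 4×1000 + 1×100 + 4×10 + 3 = 4143 (decimal)
Compute 8309 - 4143 = 4166
Convert 4166 (decimal) → 4166 = 4096 + 64 + 4 + 2 → 0b1000001000110 (binary)
0b1000001000110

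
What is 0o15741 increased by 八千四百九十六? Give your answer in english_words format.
Convert 0o15741 (octal) → 1×4096 + 5×512 + 7×64 + 4×8 + 1 = 7137 (decimal)
Convert 八千四百九十六 (Chinese numeral) → 8×1000 + 4×100 + 9×10 + 6 = 8496 (decimal)
Compute 7137 + 8496 = 15633
Convert 15633 (decimal) → 15633 = 15×1000 + 6×100 + 33 → fifteen thousand six hundred thirty-three (English words)
fifteen thousand six hundred thirty-three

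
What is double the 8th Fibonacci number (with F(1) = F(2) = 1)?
The 8th Fibonacci number (with F(1) = F(2) = 1): 1, 1, 2, 3, 5, 8, 13, 21 → 21
Compute 21 × 2 = 42
42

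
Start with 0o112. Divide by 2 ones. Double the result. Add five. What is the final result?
Convert 0o112 (octal) → 1×64 + 1×8 + 2 = 74 (decimal)
Start: 74
Convert 2 ones (place-value notation) → 2 (decimal)
74 ÷ 2 = 37
37 × 2 = 74
Convert five (English words) → 5 (decimal)
74 + 5 = 79
79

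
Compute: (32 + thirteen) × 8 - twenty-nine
Convert thirteen (English words) → 13 (decimal)
Convert twenty-nine (English words) → 29 (decimal)
Expression in decimal: (32 + 13) × 8 - 29
Parentheses first: 32 + 13 = 45
Multiply: 45 × 8 = 360
Subtract: 360 - 29 = 331
331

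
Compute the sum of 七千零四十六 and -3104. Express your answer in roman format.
Convert 七千零四十六 (Chinese numeral) → 7×1000 + 4×10 + 6 = 7046 (decimal)
Compute 7046 + -3104 = 3942
Convert 3942 (decimal) → 3942 = 1000 + 1000 + 1000 + 900 + 40 + 1 + 1 → MMMCMXLII (Roman numeral)
MMMCMXLII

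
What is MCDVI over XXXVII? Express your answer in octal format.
Convert MCDVI (Roman numeral) → 1000 + 400 + 5 + 1 = 1406 (decimal)
Convert XXXVII (Roman numeral) → 10 + 10 + 10 + 5 + 1 + 1 = 37 (decimal)
Compute 1406 ÷ 37 = 38
Convert 38 (decimal) → 38 = 4×8 + 6 → 0o46 (octal)
0o46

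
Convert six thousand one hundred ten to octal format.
Convert six thousand one hundred ten (English words) → 6×1000 + 1×100 + 10 = 6110 (decimal)
Convert 6110 (decimal) → 6110 = 1×4096 + 3×512 + 7×64 + 3×8 + 6 → 0o13736 (octal)
0o13736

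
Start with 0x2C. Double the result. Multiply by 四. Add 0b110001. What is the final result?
Convert 0x2C (hexadecimal) → 2×16 + 12 = 44 (decimal)
Start: 44
44 × 2 = 88
Convert 四 (Chinese numeral) → 4 (decimal)
88 × 4 = 352
Convert 0b110001 (binary) → 32 + 16 + 1 = 49 (decimal)
352 + 49 = 401
401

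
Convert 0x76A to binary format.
Convert 0x76A (hexadecimal) → 7×256 + 6×16 + 10 = 1898 (decimal)
Convert 1898 (decimal) → 1898 = 1024 + 512 + 256 + 64 + 32 + 8 + 2 → 0b11101101010 (binary)
0b11101101010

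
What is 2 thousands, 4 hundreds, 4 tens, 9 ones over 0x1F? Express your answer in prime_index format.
Convert 2 thousands, 4 hundreds, 4 tens, 9 ones (place-value notation) → 2×1000 + 4×100 + 4×10 + 9 = 2449 (decimal)
Convert 0x1F (hexadecimal) → 1×16 + 15 = 31 (decimal)
Compute 2449 ÷ 31 = 79
Convert 79 (decimal) → the 22nd prime (prime index)
the 22nd prime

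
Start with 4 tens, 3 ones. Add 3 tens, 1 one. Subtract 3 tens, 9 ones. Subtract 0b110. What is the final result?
Convert 4 tens, 3 ones (place-value notation) → 4×10 + 3 = 43 (decimal)
Start: 43
Convert 3 tens, 1 one (place-value notation) → 3×10 + 1 = 31 (decimal)
43 + 31 = 74
Convert 3 tens, 9 ones (place-value notation) → 3×10 + 9 = 39 (decimal)
74 - 39 = 35
Convert 0b110 (binary) → 4 + 2 = 6 (decimal)
35 - 6 = 29
29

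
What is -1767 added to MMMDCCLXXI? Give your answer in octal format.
Convert MMMDCCLXXI (Roman numeral) → 1000 + 1000 + 1000 + 500 + 100 + 100 + 50 + 10 + 10 + 1 = 3771 (decimal)
Compute -1767 + 3771 = 2004
Convert 2004 (decimal) → 2004 = 3×512 + 7×64 + 2×8 + 4 → 0o3724 (octal)
0o3724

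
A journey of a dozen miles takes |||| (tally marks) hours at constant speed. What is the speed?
Convert a dozen (colloquial) → 12 (decimal)
Convert |||| (tally marks) → 4 (decimal)
Compute 12 ÷ 4 = 3
3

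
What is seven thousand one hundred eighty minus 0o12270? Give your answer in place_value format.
Convert seven thousand one hundred eighty (English words) → 7×1000 + 1×100 + 80 = 7180 (decimal)
Convert 0o12270 (octal) → 1×4096 + 2×512 + 2×64 + 7×8 = 5304 (decimal)
Compute 7180 - 5304 = 1876
Convert 1876 (decimal) → 1876 = 1×1000 + 8×100 + 7×10 + 6 → 1 thousand, 8 hundreds, 7 tens, 6 ones (place-value notation)
1 thousand, 8 hundreds, 7 tens, 6 ones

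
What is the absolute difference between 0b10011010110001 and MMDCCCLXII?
Convert 0b10011010110001 (binary) → 8192 + 1024 + 512 + 128 + 32 + 16 + 1 = 9905 (decimal)
Convert MMDCCCLXII (Roman numeral) → 1000 + 1000 + 500 + 100 + 100 + 100 + 50 + 10 + 1 + 1 = 2862 (decimal)
Compute |9905 - 2862| = 7043
7043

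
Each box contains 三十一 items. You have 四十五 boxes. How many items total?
Convert 三十一 (Chinese numeral) → 3×10 + 1 = 31 (decimal)
Convert 四十五 (Chinese numeral) → 4×10 + 5 = 45 (decimal)
Compute 31 × 45 = 1395
1395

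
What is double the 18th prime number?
The 18th prime number = 61
Compute 61 × 2 = 122
122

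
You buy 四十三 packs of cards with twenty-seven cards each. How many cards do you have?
Convert twenty-seven (English words) → 27 (decimal)
Convert 四十三 (Chinese numeral) → 4×10 + 3 = 43 (decimal)
Compute 27 × 43 = 1161
1161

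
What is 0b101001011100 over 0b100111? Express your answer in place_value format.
Convert 0b101001011100 (binary) → 2048 + 512 + 64 + 16 + 8 + 4 = 2652 (decimal)
Convert 0b100111 (binary) → 32 + 4 + 2 + 1 = 39 (decimal)
Compute 2652 ÷ 39 = 68
Convert 68 (decimal) → 68 = 6×10 + 8 → 6 tens, 8 ones (place-value notation)
6 tens, 8 ones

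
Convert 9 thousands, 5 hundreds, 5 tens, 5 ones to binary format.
Convert 9 thousands, 5 hundreds, 5 tens, 5 ones (place-value notation) → 9×1000 + 5×100 + 5×10 + 5 = 9555 (decimal)
Convert 9555 (decimal) → 9555 = 8192 + 1024 + 256 + 64 + 16 + 2 + 1 → 0b10010101010011 (binary)
0b10010101010011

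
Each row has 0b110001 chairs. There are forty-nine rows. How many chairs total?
Convert 0b110001 (binary) → 32 + 16 + 1 = 49 (decimal)
Convert forty-nine (English words) → 49 (decimal)
Compute 49 × 49 = 2401
2401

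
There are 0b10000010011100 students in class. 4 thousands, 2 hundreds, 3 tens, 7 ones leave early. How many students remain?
Convert 0b10000010011100 (binary) → 8192 + 128 + 16 + 8 + 4 = 8348 (decimal)
Convert 4 thousands, 2 hundreds, 3 tens, 7 ones (place-value notation) → 4×1000 + 2×100 + 3×10 + 7 = 4237 (decimal)
Compute 8348 - 4237 = 4111
4111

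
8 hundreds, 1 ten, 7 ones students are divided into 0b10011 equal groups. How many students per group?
Convert 8 hundreds, 1 ten, 7 ones (place-value notation) → 8×100 + 1×10 + 7 = 817 (decimal)
Convert 0b10011 (binary) → 16 + 2 + 1 = 19 (decimal)
Compute 817 ÷ 19 = 43
43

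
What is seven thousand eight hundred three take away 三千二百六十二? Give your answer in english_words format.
Convert seven thousand eight hundred three (English words) → 7×1000 + 8×100 + 3 = 7803 (decimal)
Convert 三千二百六十二 (Chinese numeral) → 3×1000 + 2×100 + 6×10 + 2 = 3262 (decimal)
Compute 7803 - 3262 = 4541
Convert 4541 (decimal) → 4541 = 4×1000 + 5×100 + 41 → four thousand five hundred forty-one (English words)
four thousand five hundred forty-one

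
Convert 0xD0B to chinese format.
Convert 0xD0B (hexadecimal) → 13×256 + 11 = 3339 (decimal)
Convert 3339 (decimal) → 3339 = 3×1000 + 3×100 + 3×10 + 9 → 三千三百三十九 (Chinese numeral)
三千三百三十九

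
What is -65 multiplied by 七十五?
Convert 七十五 (Chinese numeral) → 7×10 + 5 = 75 (decimal)
Compute -65 × 75 = -4875
-4875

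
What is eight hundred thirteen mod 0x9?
Convert eight hundred thirteen (English words) → 8×100 + 13 = 813 (decimal)
Convert 0x9 (hexadecimal) → 9 (decimal)
Compute 813 mod 9 = 3
3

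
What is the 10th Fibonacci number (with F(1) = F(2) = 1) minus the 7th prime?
The 10th Fibonacci number (with F(1) = F(2) = 1): 1, 1, 2, 3, 5, 8, 13, 21, 34, 55 → 55
Convert the 7th prime (prime index) → 17 (decimal)
Compute 55 - 17 = 38
38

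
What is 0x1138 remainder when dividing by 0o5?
Convert 0x1138 (hexadecimal) → 1×4096 + 1×256 + 3×16 + 8 = 4408 (decimal)
Convert 0o5 (octal) → 5 (decimal)
Compute 4408 mod 5 = 3
3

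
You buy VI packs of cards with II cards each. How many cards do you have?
Convert II (Roman numeral) → 1 + 1 = 2 (decimal)
Convert VI (Roman numeral) → 5 + 1 = 6 (decimal)
Compute 2 × 6 = 12
12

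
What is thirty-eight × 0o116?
Convert thirty-eight (English words) → 38 (decimal)
Convert 0o116 (octal) → 1×64 + 1×8 + 6 = 78 (decimal)
Compute 38 × 78 = 2964
2964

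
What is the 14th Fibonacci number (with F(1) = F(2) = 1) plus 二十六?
The 14th Fibonacci number (with F(1) = F(2) = 1): 1, 1, 2, 3, 5, 8, 13, 21, 34, 55, 89, 144, 233, 377 → 377
Convert 二十六 (Chinese numeral) → 2×10 + 6 = 26 (decimal)
Compute 377 + 26 = 403
403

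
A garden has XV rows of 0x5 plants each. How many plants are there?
Convert 0x5 (hexadecimal) → 5 (decimal)
Convert XV (Roman numeral) → 10 + 5 = 15 (decimal)
Compute 5 × 15 = 75
75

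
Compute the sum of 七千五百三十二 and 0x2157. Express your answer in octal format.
Convert 七千五百三十二 (Chinese numeral) → 7×1000 + 5×100 + 3×10 + 2 = 7532 (decimal)
Convert 0x2157 (hexadecimal) → 2×4096 + 1×256 + 5×16 + 7 = 8535 (decimal)
Compute 7532 + 8535 = 16067
Convert 16067 (decimal) → 16067 = 3×4096 + 7×512 + 3×64 + 3 → 0o37303 (octal)
0o37303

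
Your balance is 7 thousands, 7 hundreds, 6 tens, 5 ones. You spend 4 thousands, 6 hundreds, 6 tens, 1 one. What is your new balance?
Convert 7 thousands, 7 hundreds, 6 tens, 5 ones (place-value notation) → 7×1000 + 7×100 + 6×10 + 5 = 7765 (decimal)
Convert 4 thousands, 6 hundreds, 6 tens, 1 one (place-value notation) → 4×1000 + 6×100 + 6×10 + 1 = 4661 (decimal)
Compute 7765 - 4661 = 3104
3104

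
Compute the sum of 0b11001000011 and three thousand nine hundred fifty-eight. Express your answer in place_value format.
Convert 0b11001000011 (binary) → 1024 + 512 + 64 + 2 + 1 = 1603 (decimal)
Convert three thousand nine hundred fifty-eight (English words) → 3×1000 + 9×100 + 58 = 3958 (decimal)
Compute 1603 + 3958 = 5561
Convert 5561 (decimal) → 5561 = 5×1000 + 5×100 + 6×10 + 1 → 5 thousands, 5 hundreds, 6 tens, 1 one (place-value notation)
5 thousands, 5 hundreds, 6 tens, 1 one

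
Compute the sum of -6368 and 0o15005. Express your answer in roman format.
Convert 0o15005 (octal) → 1×4096 + 5×512 + 5 = 6661 (decimal)
Compute -6368 + 6661 = 293
Convert 293 (decimal) → 293 = 100 + 100 + 90 + 1 + 1 + 1 → CCXCIII (Roman numeral)
CCXCIII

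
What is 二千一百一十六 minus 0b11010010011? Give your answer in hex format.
Convert 二千一百一十六 (Chinese numeral) → 2×1000 + 1×100 + 1×10 + 6 = 2116 (decimal)
Convert 0b11010010011 (binary) → 1024 + 512 + 128 + 16 + 2 + 1 = 1683 (decimal)
Compute 2116 - 1683 = 433
Convert 433 (decimal) → 433 = 1×256 + 11×16 + 1 → 0x1B1 (hexadecimal)
0x1B1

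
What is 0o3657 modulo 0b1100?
Convert 0o3657 (octal) → 3×512 + 6×64 + 5×8 + 7 = 1967 (decimal)
Convert 0b1100 (binary) → 8 + 4 = 12 (decimal)
Compute 1967 mod 12 = 11
11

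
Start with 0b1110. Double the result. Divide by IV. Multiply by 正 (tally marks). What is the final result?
Convert 0b1110 (binary) → 8 + 4 + 2 = 14 (decimal)
Start: 14
14 × 2 = 28
Convert IV (Roman numeral) → 4 (decimal)
28 ÷ 4 = 7
Convert 正 (tally marks) → 5 (decimal)
7 × 5 = 35
35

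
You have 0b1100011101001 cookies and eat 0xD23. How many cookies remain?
Convert 0b1100011101001 (binary) → 4096 + 2048 + 128 + 64 + 32 + 8 + 1 = 6377 (decimal)
Convert 0xD23 (hexadecimal) → 13×256 + 2×16 + 3 = 3363 (decimal)
Compute 6377 - 3363 = 3014
3014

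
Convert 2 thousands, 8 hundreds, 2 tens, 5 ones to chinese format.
Convert 2 thousands, 8 hundreds, 2 tens, 5 ones (place-value notation) → 2×1000 + 8×100 + 2×10 + 5 = 2825 (decimal)
Convert 2825 (decimal) → 2825 = 2×1000 + 8×100 + 2×10 + 5 → 二千八百二十五 (Chinese numeral)
二千八百二十五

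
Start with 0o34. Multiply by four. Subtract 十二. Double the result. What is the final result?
Convert 0o34 (octal) → 3×8 + 4 = 28 (decimal)
Start: 28
Convert four (English words) → 4 (decimal)
28 × 4 = 112
Convert 十二 (Chinese numeral) → 1×10 + 2 = 12 (decimal)
112 - 12 = 100
100 × 2 = 200
200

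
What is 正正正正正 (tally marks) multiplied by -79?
Convert 正正正正正 (tally marks) → 5 + 5 + 5 + 5 + 5 = 25 (decimal)
Compute 25 × -79 = -1975
-1975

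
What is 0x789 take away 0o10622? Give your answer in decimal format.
Convert 0x789 (hexadecimal) → 7×256 + 8×16 + 9 = 1929 (decimal)
Convert 0o10622 (octal) → 1×4096 + 6×64 + 2×8 + 2 = 4498 (decimal)
Compute 1929 - 4498 = -2569
-2569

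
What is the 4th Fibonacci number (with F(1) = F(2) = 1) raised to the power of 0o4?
Convert the 4th Fibonacci number (with F(1) = F(2) = 1) (Fibonacci index) → 1, 1, 2, 3 → 3 (decimal)
Convert 0o4 (octal) → 4 (decimal)
Compute 3 ^ 4 = 81
81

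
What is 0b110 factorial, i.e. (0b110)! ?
Convert 0b110 (binary) → 4 + 2 = 6 (decimal)
Compute 6! = 720
720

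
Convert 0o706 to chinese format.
Convert 0o706 (octal) → 7×64 + 6 = 454 (decimal)
Convert 454 (decimal) → 454 = 4×100 + 5×10 + 4 → 四百五十四 (Chinese numeral)
四百五十四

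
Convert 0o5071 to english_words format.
Convert 0o5071 (octal) → 5×512 + 7×8 + 1 = 2617 (decimal)
Convert 2617 (decimal) → 2617 = 2×1000 + 6×100 + 17 → two thousand six hundred seventeen (English words)
two thousand six hundred seventeen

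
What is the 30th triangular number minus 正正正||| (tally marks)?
The 30th triangular number = 30×31/2 = 465
Convert 正正正||| (tally marks) → 5 + 5 + 5 + 3 = 18 (decimal)
Compute 465 - 18 = 447
447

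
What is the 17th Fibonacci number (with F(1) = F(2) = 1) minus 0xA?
The 17th Fibonacci number (with F(1) = F(2) = 1) = 1597
Convert 0xA (hexadecimal) → 10 (decimal)
Compute 1597 - 10 = 1587
1587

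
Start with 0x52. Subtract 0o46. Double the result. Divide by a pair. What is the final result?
Convert 0x52 (hexadecimal) → 5×16 + 2 = 82 (decimal)
Start: 82
Convert 0o46 (octal) → 4×8 + 6 = 38 (decimal)
82 - 38 = 44
44 × 2 = 88
Convert a pair (colloquial) → 2 (decimal)
88 ÷ 2 = 44
44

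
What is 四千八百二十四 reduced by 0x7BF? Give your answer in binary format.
Convert 四千八百二十四 (Chinese numeral) → 4×1000 + 8×100 + 2×10 + 4 = 4824 (decimal)
Convert 0x7BF (hexadecimal) → 7×256 + 11×16 + 15 = 1983 (decimal)
Compute 4824 - 1983 = 2841
Convert 2841 (decimal) → 2841 = 2048 + 512 + 256 + 16 + 8 + 1 → 0b101100011001 (binary)
0b101100011001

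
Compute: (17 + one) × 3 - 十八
Convert one (English words) → 1 (decimal)
Convert 十八 (Chinese numeral) → 1×10 + 8 = 18 (decimal)
Expression in decimal: (17 + 1) × 3 - 18
Parentheses first: 17 + 1 = 18
Multiply: 18 × 3 = 54
Subtract: 54 - 18 = 36
36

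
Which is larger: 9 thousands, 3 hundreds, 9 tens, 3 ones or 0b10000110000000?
Convert 9 thousands, 3 hundreds, 9 tens, 3 ones (place-value notation) → 9×1000 + 3×100 + 9×10 + 3 = 9393 (decimal)
Convert 0b10000110000000 (binary) → 8192 + 256 + 128 = 8576 (decimal)
Compare 9393 vs 8576: larger = 9393
9393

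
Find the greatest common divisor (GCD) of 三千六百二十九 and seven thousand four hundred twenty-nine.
Convert 三千六百二十九 (Chinese numeral) → 3×1000 + 6×100 + 2×10 + 9 = 3629 (decimal)
Convert seven thousand four hundred twenty-nine (English words) → 7×1000 + 4×100 + 29 = 7429 (decimal)
Compute gcd(3629, 7429) = 19
19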